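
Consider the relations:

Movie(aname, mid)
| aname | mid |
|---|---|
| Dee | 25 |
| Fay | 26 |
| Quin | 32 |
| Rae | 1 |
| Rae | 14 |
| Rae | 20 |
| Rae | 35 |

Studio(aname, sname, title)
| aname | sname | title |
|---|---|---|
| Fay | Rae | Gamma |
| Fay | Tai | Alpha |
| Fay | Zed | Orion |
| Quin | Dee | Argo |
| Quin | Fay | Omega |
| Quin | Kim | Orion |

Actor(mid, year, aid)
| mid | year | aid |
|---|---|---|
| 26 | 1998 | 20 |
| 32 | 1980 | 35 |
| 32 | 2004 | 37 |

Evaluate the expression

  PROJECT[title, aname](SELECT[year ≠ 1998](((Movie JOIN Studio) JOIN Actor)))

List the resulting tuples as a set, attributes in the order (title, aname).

Joining Movie and Studio on aname yields {(Fay, 26, Rae, Gamma), (Fay, 26, Tai, Alpha), (Fay, 26, Zed, Orion), (Quin, 32, Dee, Argo), (Quin, 32, Fay, Omega), (Quin, 32, Kim, Orion)}.
Joining (Movie JOIN Studio) and Actor on mid yields {(Fay, 26, Rae, Gamma, 1998, 20), (Fay, 26, Tai, Alpha, 1998, 20), (Fay, 26, Zed, Orion, 1998, 20), (Quin, 32, Dee, Argo, 1980, 35), (Quin, 32, Dee, Argo, 2004, 37), (Quin, 32, Fay, Omega, 1980, 35), (Quin, 32, Fay, Omega, 2004, 37), (Quin, 32, Kim, Orion, 1980, 35), (Quin, 32, Kim, Orion, 2004, 37)}.
Filtering on year ≠ 1998 leaves {(Quin, 32, Dee, Argo, 1980, 35), (Quin, 32, Dee, Argo, 2004, 37), (Quin, 32, Fay, Omega, 1980, 35), (Quin, 32, Fay, Omega, 2004, 37), (Quin, 32, Kim, Orion, 1980, 35), (Quin, 32, Kim, Orion, 2004, 37)}.
π_{title, aname} gives {(Argo, Quin), (Omega, Quin), (Orion, Quin)} (3 duplicate(s) eliminated).

{(Argo, Quin), (Omega, Quin), (Orion, Quin)}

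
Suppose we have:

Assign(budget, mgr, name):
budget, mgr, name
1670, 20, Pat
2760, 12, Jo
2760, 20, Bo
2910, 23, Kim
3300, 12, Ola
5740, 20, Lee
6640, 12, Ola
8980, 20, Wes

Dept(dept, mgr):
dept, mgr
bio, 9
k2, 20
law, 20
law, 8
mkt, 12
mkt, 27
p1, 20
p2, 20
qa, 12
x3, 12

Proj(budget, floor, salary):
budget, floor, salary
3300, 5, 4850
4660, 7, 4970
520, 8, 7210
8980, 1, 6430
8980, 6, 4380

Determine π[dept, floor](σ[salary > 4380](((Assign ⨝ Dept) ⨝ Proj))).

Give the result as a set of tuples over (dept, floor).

{(k2, 1), (law, 1), (mkt, 5), (p1, 1), (p2, 1), (qa, 5), (x3, 5)}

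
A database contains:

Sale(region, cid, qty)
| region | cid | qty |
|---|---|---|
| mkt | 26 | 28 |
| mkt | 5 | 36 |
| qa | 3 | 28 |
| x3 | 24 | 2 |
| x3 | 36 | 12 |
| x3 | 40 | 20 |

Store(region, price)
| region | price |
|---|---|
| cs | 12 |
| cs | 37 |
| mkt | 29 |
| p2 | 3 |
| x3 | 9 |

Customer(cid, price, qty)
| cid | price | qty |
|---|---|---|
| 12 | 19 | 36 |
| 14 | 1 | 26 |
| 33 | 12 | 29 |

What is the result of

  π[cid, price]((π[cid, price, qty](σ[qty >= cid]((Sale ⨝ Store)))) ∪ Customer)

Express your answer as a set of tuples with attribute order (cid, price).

Joining Sale and Store on region yields {(mkt, 26, 28, 29), (mkt, 5, 36, 29), (x3, 24, 2, 9), (x3, 36, 12, 9), (x3, 40, 20, 9)}.
σ[qty >= cid]: keep tuples satisfying qty >= cid → {(mkt, 26, 28, 29), (mkt, 5, 36, 29)}
π[cid, price, qty]: project onto (cid, price, qty) → {(26, 29, 28), (5, 29, 36)}
Taking the union: {(12, 19, 36), (14, 1, 26), (26, 29, 28), (33, 12, 29), (5, 29, 36)}
π[cid, price]: project onto (cid, price) → {(12, 19), (14, 1), (26, 29), (33, 12), (5, 29)}

{(12, 19), (14, 1), (26, 29), (33, 12), (5, 29)}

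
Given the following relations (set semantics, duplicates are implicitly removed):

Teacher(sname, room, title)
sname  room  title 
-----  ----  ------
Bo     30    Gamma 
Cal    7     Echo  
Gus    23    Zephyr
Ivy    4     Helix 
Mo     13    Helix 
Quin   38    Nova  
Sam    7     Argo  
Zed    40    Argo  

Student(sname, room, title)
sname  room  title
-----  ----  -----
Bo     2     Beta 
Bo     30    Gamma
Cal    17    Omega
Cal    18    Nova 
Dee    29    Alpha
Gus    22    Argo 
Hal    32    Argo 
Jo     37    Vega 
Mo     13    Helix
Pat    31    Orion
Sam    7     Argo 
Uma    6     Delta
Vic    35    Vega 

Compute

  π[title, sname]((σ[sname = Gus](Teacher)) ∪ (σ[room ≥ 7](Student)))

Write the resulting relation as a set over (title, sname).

Apply σ_{sname = Gus}; surviving tuples: {(Gus, 23, Zephyr)}
Apply σ_{room ≥ 7}; surviving tuples: {(Bo, 30, Gamma), (Cal, 17, Omega), (Cal, 18, Nova), (Dee, 29, Alpha), (Gus, 22, Argo), (Hal, 32, Argo), (Jo, 37, Vega), (Mo, 13, Helix), (Pat, 31, Orion), (Sam, 7, Argo), (Vic, 35, Vega)}
Set union of the two operands is {(Bo, 30, Gamma), (Cal, 17, Omega), (Cal, 18, Nova), (Dee, 29, Alpha), (Gus, 22, Argo), (Gus, 23, Zephyr), (Hal, 32, Argo), (Jo, 37, Vega), (Mo, 13, Helix), (Pat, 31, Orion), (Sam, 7, Argo), (Vic, 35, Vega)}.
Keep only column(s) title, sname: {(Alpha, Dee), (Argo, Gus), (Argo, Hal), (Argo, Sam), (Gamma, Bo), (Helix, Mo), (Nova, Cal), (Omega, Cal), (Orion, Pat), (Vega, Jo), (Vega, Vic), (Zephyr, Gus)}

{(Alpha, Dee), (Argo, Gus), (Argo, Hal), (Argo, Sam), (Gamma, Bo), (Helix, Mo), (Nova, Cal), (Omega, Cal), (Orion, Pat), (Vega, Jo), (Vega, Vic), (Zephyr, Gus)}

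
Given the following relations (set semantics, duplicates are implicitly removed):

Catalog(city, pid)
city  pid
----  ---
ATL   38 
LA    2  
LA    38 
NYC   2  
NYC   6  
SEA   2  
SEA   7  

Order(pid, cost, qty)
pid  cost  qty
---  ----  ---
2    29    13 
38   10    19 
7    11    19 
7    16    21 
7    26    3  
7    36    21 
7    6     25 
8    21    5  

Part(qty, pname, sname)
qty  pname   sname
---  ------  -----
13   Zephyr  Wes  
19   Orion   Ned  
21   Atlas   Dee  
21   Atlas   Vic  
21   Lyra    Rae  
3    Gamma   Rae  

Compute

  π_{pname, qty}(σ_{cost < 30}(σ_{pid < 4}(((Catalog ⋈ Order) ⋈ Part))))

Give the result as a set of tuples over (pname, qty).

{(Zephyr, 13)}

Catalog ⋈ Order (natural join on pid): {(ATL, 38, 10, 19), (LA, 2, 29, 13), (LA, 38, 10, 19), (NYC, 2, 29, 13), (SEA, 2, 29, 13), (SEA, 7, 11, 19), (SEA, 7, 16, 21), (SEA, 7, 26, 3), (SEA, 7, 36, 21), (SEA, 7, 6, 25)}
(Catalog ⋈ Order) ⋈ Part (natural join on qty): {(ATL, 38, 10, 19, Orion, Ned), (LA, 2, 29, 13, Zephyr, Wes), (LA, 38, 10, 19, Orion, Ned), (NYC, 2, 29, 13, Zephyr, Wes), (SEA, 2, 29, 13, Zephyr, Wes), (SEA, 7, 11, 19, Orion, Ned), (SEA, 7, 16, 21, Atlas, Dee), (SEA, 7, 16, 21, Atlas, Vic), (SEA, 7, 16, 21, Lyra, Rae), (SEA, 7, 26, 3, Gamma, Rae), (SEA, 7, 36, 21, Atlas, Dee), (SEA, 7, 36, 21, Atlas, Vic), (SEA, 7, 36, 21, Lyra, Rae)}
Apply σ_{pid < 4}; surviving tuples: {(LA, 2, 29, 13, Zephyr, Wes), (NYC, 2, 29, 13, Zephyr, Wes), (SEA, 2, 29, 13, Zephyr, Wes)}
Apply σ_{cost < 30}; surviving tuples: {(LA, 2, 29, 13, Zephyr, Wes), (NYC, 2, 29, 13, Zephyr, Wes), (SEA, 2, 29, 13, Zephyr, Wes)}
Keep only column(s) pname, qty (2 duplicate(s) eliminated): {(Zephyr, 13)}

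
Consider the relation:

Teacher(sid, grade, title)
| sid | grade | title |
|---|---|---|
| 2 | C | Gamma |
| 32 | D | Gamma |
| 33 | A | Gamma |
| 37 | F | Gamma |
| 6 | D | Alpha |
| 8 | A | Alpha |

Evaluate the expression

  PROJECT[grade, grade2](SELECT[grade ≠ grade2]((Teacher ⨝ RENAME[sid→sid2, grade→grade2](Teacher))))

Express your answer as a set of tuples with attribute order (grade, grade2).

{(A, C), (A, D), (A, F), (C, A), (C, D), (C, F), (D, A), (D, C), (D, F), (F, A), (F, C), (F, D)}

ρ[sid→sid2, grade→grade2]: schema becomes (sid2, grade2, title); tuples unchanged.
Joining Teacher and RENAME[sid→sid2, grade→grade2](Teacher) on title yields {(2, C, Gamma, 2, C), (2, C, Gamma, 32, D), (2, C, Gamma, 33, A), (2, C, Gamma, 37, F), (32, D, Gamma, 2, C), (32, D, Gamma, 32, D), (32, D, Gamma, 33, A), (32, D, Gamma, 37, F), (33, A, Gamma, 2, C), (33, A, Gamma, 32, D), (33, A, Gamma, 33, A), (33, A, Gamma, 37, F), (37, F, Gamma, 2, C), (37, F, Gamma, 32, D), (37, F, Gamma, 33, A), (37, F, Gamma, 37, F), (6, D, Alpha, 6, D), (6, D, Alpha, 8, A), (8, A, Alpha, 6, D), (8, A, Alpha, 8, A)}.
σ[grade ≠ grade2]: keep tuples satisfying grade ≠ grade2 → {(2, C, Gamma, 32, D), (2, C, Gamma, 33, A), (2, C, Gamma, 37, F), (32, D, Gamma, 2, C), (32, D, Gamma, 33, A), (32, D, Gamma, 37, F), (33, A, Gamma, 2, C), (33, A, Gamma, 32, D), (33, A, Gamma, 37, F), (37, F, Gamma, 2, C), (37, F, Gamma, 32, D), (37, F, Gamma, 33, A), (6, D, Alpha, 8, A), (8, A, Alpha, 6, D)}
Keep only column(s) grade, grade2 (2 duplicate(s) eliminated): {(A, C), (A, D), (A, F), (C, A), (C, D), (C, F), (D, A), (D, C), (D, F), (F, A), (F, C), (F, D)}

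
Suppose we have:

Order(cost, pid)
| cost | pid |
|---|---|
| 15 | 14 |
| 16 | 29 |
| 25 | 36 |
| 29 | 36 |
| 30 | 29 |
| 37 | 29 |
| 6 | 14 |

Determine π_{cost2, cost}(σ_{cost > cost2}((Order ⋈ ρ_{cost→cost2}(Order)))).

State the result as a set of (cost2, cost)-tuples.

ρ[cost→cost2]: schema becomes (cost2, pid); tuples unchanged.
Natural join on pid: {(15, 14, 15), (15, 14, 6), (16, 29, 16), (16, 29, 30), (16, 29, 37), (25, 36, 25), (25, 36, 29), (29, 36, 25), (29, 36, 29), (30, 29, 16), (30, 29, 30), (30, 29, 37), (37, 29, 16), (37, 29, 30), (37, 29, 37), (6, 14, 15), (6, 14, 6)}
σ[cost > cost2]: keep tuples satisfying cost > cost2 → {(15, 14, 6), (29, 36, 25), (30, 29, 16), (37, 29, 16), (37, 29, 30)}
π[cost2, cost]: project onto (cost2, cost) → {(16, 30), (16, 37), (25, 29), (30, 37), (6, 15)}

{(16, 30), (16, 37), (25, 29), (30, 37), (6, 15)}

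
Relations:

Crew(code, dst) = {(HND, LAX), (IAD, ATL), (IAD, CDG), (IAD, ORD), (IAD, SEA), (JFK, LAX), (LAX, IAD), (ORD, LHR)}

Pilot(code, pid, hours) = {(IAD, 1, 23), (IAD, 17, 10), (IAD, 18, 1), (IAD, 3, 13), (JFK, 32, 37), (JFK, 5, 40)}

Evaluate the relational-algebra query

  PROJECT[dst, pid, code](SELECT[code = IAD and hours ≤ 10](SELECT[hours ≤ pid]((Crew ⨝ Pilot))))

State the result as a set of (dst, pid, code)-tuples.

Natural join on code: {(IAD, ATL, 1, 23), (IAD, ATL, 17, 10), (IAD, ATL, 18, 1), (IAD, ATL, 3, 13), (IAD, CDG, 1, 23), (IAD, CDG, 17, 10), (IAD, CDG, 18, 1), (IAD, CDG, 3, 13), (IAD, ORD, 1, 23), (IAD, ORD, 17, 10), (IAD, ORD, 18, 1), (IAD, ORD, 3, 13), (IAD, SEA, 1, 23), (IAD, SEA, 17, 10), (IAD, SEA, 18, 1), (IAD, SEA, 3, 13), (JFK, LAX, 32, 37), (JFK, LAX, 5, 40)}
Apply σ_{hours ≤ pid}; surviving tuples: {(IAD, ATL, 17, 10), (IAD, ATL, 18, 1), (IAD, CDG, 17, 10), (IAD, CDG, 18, 1), (IAD, ORD, 17, 10), (IAD, ORD, 18, 1), (IAD, SEA, 17, 10), (IAD, SEA, 18, 1)}
Apply σ_{code = IAD and hours ≤ 10}; surviving tuples: {(IAD, ATL, 17, 10), (IAD, ATL, 18, 1), (IAD, CDG, 17, 10), (IAD, CDG, 18, 1), (IAD, ORD, 17, 10), (IAD, ORD, 18, 1), (IAD, SEA, 17, 10), (IAD, SEA, 18, 1)}
π[dst, pid, code]: project onto (dst, pid, code) → {(ATL, 17, IAD), (ATL, 18, IAD), (CDG, 17, IAD), (CDG, 18, IAD), (ORD, 17, IAD), (ORD, 18, IAD), (SEA, 17, IAD), (SEA, 18, IAD)}

{(ATL, 17, IAD), (ATL, 18, IAD), (CDG, 17, IAD), (CDG, 18, IAD), (ORD, 17, IAD), (ORD, 18, IAD), (SEA, 17, IAD), (SEA, 18, IAD)}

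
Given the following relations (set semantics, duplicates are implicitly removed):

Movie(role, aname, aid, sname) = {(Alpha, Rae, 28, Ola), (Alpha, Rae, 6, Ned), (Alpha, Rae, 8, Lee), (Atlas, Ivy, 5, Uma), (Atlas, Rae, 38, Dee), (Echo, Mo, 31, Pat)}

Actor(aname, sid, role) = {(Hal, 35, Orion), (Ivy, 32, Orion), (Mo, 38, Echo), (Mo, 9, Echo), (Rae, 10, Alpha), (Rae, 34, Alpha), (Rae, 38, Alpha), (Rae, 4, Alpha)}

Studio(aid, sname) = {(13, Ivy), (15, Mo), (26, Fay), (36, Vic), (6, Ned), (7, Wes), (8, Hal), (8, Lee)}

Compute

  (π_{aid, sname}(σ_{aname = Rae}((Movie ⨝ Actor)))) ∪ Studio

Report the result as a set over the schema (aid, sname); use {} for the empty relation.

Natural join on role, aname: {(Alpha, Rae, 28, Ola, 10), (Alpha, Rae, 28, Ola, 34), (Alpha, Rae, 28, Ola, 38), (Alpha, Rae, 28, Ola, 4), (Alpha, Rae, 6, Ned, 10), (Alpha, Rae, 6, Ned, 34), (Alpha, Rae, 6, Ned, 38), (Alpha, Rae, 6, Ned, 4), (Alpha, Rae, 8, Lee, 10), (Alpha, Rae, 8, Lee, 34), (Alpha, Rae, 8, Lee, 38), (Alpha, Rae, 8, Lee, 4), (Echo, Mo, 31, Pat, 38), (Echo, Mo, 31, Pat, 9)}
Apply σ_{aname = Rae}; surviving tuples: {(Alpha, Rae, 28, Ola, 10), (Alpha, Rae, 28, Ola, 34), (Alpha, Rae, 28, Ola, 38), (Alpha, Rae, 28, Ola, 4), (Alpha, Rae, 6, Ned, 10), (Alpha, Rae, 6, Ned, 34), (Alpha, Rae, 6, Ned, 38), (Alpha, Rae, 6, Ned, 4), (Alpha, Rae, 8, Lee, 10), (Alpha, Rae, 8, Lee, 34), (Alpha, Rae, 8, Lee, 38), (Alpha, Rae, 8, Lee, 4)}
Keep only column(s) aid, sname (9 duplicate(s) eliminated): {(28, Ola), (6, Ned), (8, Lee)}
Union: {(28, Ola), (6, Ned), (8, Lee)} with {(13, Ivy), (15, Mo), (26, Fay), (36, Vic), (6, Ned), (7, Wes), (8, Hal), (8, Lee)} → {(13, Ivy), (15, Mo), (26, Fay), (28, Ola), (36, Vic), (6, Ned), (7, Wes), (8, Hal), (8, Lee)}

{(13, Ivy), (15, Mo), (26, Fay), (28, Ola), (36, Vic), (6, Ned), (7, Wes), (8, Hal), (8, Lee)}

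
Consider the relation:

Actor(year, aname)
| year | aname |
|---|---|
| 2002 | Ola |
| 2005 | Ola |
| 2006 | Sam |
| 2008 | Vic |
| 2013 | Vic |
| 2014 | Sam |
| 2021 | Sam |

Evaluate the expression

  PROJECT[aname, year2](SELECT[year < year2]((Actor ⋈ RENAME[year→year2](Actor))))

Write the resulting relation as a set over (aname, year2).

{(Ola, 2005), (Sam, 2014), (Sam, 2021), (Vic, 2013)}

ρ[year→year2]: schema becomes (year2, aname); tuples unchanged.
Joining Actor and RENAME[year→year2](Actor) on aname yields {(2002, Ola, 2002), (2002, Ola, 2005), (2005, Ola, 2002), (2005, Ola, 2005), (2006, Sam, 2006), (2006, Sam, 2014), (2006, Sam, 2021), (2008, Vic, 2008), (2008, Vic, 2013), (2013, Vic, 2008), (2013, Vic, 2013), (2014, Sam, 2006), (2014, Sam, 2014), (2014, Sam, 2021), (2021, Sam, 2006), (2021, Sam, 2014), (2021, Sam, 2021)}.
Apply σ_{year < year2}; surviving tuples: {(2002, Ola, 2005), (2006, Sam, 2014), (2006, Sam, 2021), (2008, Vic, 2013), (2014, Sam, 2021)}
π_{aname, year2} gives {(Ola, 2005), (Sam, 2014), (Sam, 2021), (Vic, 2013)} (1 duplicate(s) eliminated).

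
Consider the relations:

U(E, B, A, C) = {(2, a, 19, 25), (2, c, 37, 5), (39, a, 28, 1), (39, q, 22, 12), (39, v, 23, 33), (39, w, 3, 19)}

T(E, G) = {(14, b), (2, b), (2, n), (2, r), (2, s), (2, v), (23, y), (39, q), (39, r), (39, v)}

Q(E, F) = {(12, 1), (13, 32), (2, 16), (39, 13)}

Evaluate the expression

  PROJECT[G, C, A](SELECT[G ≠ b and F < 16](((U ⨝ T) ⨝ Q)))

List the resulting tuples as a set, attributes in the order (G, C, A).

Joining U and T on E yields {(2, a, 19, 25, b), (2, a, 19, 25, n), (2, a, 19, 25, r), (2, a, 19, 25, s), (2, a, 19, 25, v), (2, c, 37, 5, b), (2, c, 37, 5, n), (2, c, 37, 5, r), (2, c, 37, 5, s), (2, c, 37, 5, v), (39, a, 28, 1, q), (39, a, 28, 1, r), (39, a, 28, 1, v), (39, q, 22, 12, q), (39, q, 22, 12, r), (39, q, 22, 12, v), (39, v, 23, 33, q), (39, v, 23, 33, r), (39, v, 23, 33, v), (39, w, 3, 19, q), (39, w, 3, 19, r), (39, w, 3, 19, v)}.
Joining (U ⨝ T) and Q on E yields {(2, a, 19, 25, b, 16), (2, a, 19, 25, n, 16), (2, a, 19, 25, r, 16), (2, a, 19, 25, s, 16), (2, a, 19, 25, v, 16), (2, c, 37, 5, b, 16), (2, c, 37, 5, n, 16), (2, c, 37, 5, r, 16), (2, c, 37, 5, s, 16), (2, c, 37, 5, v, 16), (39, a, 28, 1, q, 13), (39, a, 28, 1, r, 13), (39, a, 28, 1, v, 13), (39, q, 22, 12, q, 13), (39, q, 22, 12, r, 13), (39, q, 22, 12, v, 13), (39, v, 23, 33, q, 13), (39, v, 23, 33, r, 13), (39, v, 23, 33, v, 13), (39, w, 3, 19, q, 13), (39, w, 3, 19, r, 13), (39, w, 3, 19, v, 13)}.
Selection G ≠ b and F < 16: {(39, a, 28, 1, q, 13), (39, a, 28, 1, r, 13), (39, a, 28, 1, v, 13), (39, q, 22, 12, q, 13), (39, q, 22, 12, r, 13), (39, q, 22, 12, v, 13), (39, v, 23, 33, q, 13), (39, v, 23, 33, r, 13), (39, v, 23, 33, v, 13), (39, w, 3, 19, q, 13), (39, w, 3, 19, r, 13), (39, w, 3, 19, v, 13)}
π_{G, C, A} gives {(q, 1, 28), (q, 12, 22), (q, 19, 3), (q, 33, 23), (r, 1, 28), (r, 12, 22), (r, 19, 3), (r, 33, 23), (v, 1, 28), (v, 12, 22), (v, 19, 3), (v, 33, 23)}.

{(q, 1, 28), (q, 12, 22), (q, 19, 3), (q, 33, 23), (r, 1, 28), (r, 12, 22), (r, 19, 3), (r, 33, 23), (v, 1, 28), (v, 12, 22), (v, 19, 3), (v, 33, 23)}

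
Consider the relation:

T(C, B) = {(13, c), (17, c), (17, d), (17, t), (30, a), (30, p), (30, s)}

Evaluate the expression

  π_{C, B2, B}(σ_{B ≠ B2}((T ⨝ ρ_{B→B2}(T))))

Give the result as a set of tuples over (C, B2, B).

ρ[B→B2]: schema becomes (C, B2); tuples unchanged.
T ⋈ ρ_{B→B2}(T) (natural join on C): {(13, c, c), (17, c, c), (17, c, d), (17, c, t), (17, d, c), (17, d, d), (17, d, t), (17, t, c), (17, t, d), (17, t, t), (30, a, a), (30, a, p), (30, a, s), (30, p, a), (30, p, p), (30, p, s), (30, s, a), (30, s, p), (30, s, s)}
Filtering on B ≠ B2 leaves {(17, c, d), (17, c, t), (17, d, c), (17, d, t), (17, t, c), (17, t, d), (30, a, p), (30, a, s), (30, p, a), (30, p, s), (30, s, a), (30, s, p)}.
Projecting to C, B2, B: {(17, c, d), (17, c, t), (17, d, c), (17, d, t), (17, t, c), (17, t, d), (30, a, p), (30, a, s), (30, p, a), (30, p, s), (30, s, a), (30, s, p)}

{(17, c, d), (17, c, t), (17, d, c), (17, d, t), (17, t, c), (17, t, d), (30, a, p), (30, a, s), (30, p, a), (30, p, s), (30, s, a), (30, s, p)}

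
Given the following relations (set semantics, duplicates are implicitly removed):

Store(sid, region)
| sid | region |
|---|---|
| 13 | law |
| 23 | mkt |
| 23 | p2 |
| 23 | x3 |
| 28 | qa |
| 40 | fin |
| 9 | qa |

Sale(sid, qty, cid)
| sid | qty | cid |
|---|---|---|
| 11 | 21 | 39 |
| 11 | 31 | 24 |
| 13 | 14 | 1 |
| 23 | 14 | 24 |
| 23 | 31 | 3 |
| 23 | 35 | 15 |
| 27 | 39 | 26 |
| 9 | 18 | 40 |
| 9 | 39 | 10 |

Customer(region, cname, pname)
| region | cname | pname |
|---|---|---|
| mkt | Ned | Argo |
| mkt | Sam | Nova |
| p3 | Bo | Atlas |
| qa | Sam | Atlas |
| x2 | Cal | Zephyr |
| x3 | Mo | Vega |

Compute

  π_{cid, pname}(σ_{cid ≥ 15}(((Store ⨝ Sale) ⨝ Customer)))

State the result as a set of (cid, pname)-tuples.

{(15, Argo), (15, Nova), (15, Vega), (24, Argo), (24, Nova), (24, Vega), (40, Atlas)}

Joining Store and Sale on sid yields {(13, law, 14, 1), (23, mkt, 14, 24), (23, mkt, 31, 3), (23, mkt, 35, 15), (23, p2, 14, 24), (23, p2, 31, 3), (23, p2, 35, 15), (23, x3, 14, 24), (23, x3, 31, 3), (23, x3, 35, 15), (9, qa, 18, 40), (9, qa, 39, 10)}.
Joining (Store ⨝ Sale) and Customer on region yields {(23, mkt, 14, 24, Ned, Argo), (23, mkt, 14, 24, Sam, Nova), (23, mkt, 31, 3, Ned, Argo), (23, mkt, 31, 3, Sam, Nova), (23, mkt, 35, 15, Ned, Argo), (23, mkt, 35, 15, Sam, Nova), (23, x3, 14, 24, Mo, Vega), (23, x3, 31, 3, Mo, Vega), (23, x3, 35, 15, Mo, Vega), (9, qa, 18, 40, Sam, Atlas), (9, qa, 39, 10, Sam, Atlas)}.
Filtering on cid ≥ 15 leaves {(23, mkt, 14, 24, Ned, Argo), (23, mkt, 14, 24, Sam, Nova), (23, mkt, 35, 15, Ned, Argo), (23, mkt, 35, 15, Sam, Nova), (23, x3, 14, 24, Mo, Vega), (23, x3, 35, 15, Mo, Vega), (9, qa, 18, 40, Sam, Atlas)}.
π_{cid, pname} gives {(15, Argo), (15, Nova), (15, Vega), (24, Argo), (24, Nova), (24, Vega), (40, Atlas)}.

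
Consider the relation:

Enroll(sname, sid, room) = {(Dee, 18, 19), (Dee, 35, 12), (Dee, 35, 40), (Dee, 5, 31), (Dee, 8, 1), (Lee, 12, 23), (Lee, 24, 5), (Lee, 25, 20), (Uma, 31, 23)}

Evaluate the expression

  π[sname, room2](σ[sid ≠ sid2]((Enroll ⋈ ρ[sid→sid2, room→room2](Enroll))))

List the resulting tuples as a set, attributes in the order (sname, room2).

ρ[sid→sid2, room→room2]: schema becomes (sname, sid2, room2); tuples unchanged.
Natural join on sname: {(Dee, 18, 19, 18, 19), (Dee, 18, 19, 35, 12), (Dee, 18, 19, 35, 40), (Dee, 18, 19, 5, 31), (Dee, 18, 19, 8, 1), (Dee, 35, 12, 18, 19), (Dee, 35, 12, 35, 12), (Dee, 35, 12, 35, 40), (Dee, 35, 12, 5, 31), (Dee, 35, 12, 8, 1), (Dee, 35, 40, 18, 19), (Dee, 35, 40, 35, 12), (Dee, 35, 40, 35, 40), (Dee, 35, 40, 5, 31), (Dee, 35, 40, 8, 1), (Dee, 5, 31, 18, 19), (Dee, 5, 31, 35, 12), (Dee, 5, 31, 35, 40), (Dee, 5, 31, 5, 31), (Dee, 5, 31, 8, 1), (Dee, 8, 1, 18, 19), (Dee, 8, 1, 35, 12), (Dee, 8, 1, 35, 40), (Dee, 8, 1, 5, 31), (Dee, 8, 1, 8, 1), (Lee, 12, 23, 12, 23), (Lee, 12, 23, 24, 5), (Lee, 12, 23, 25, 20), (Lee, 24, 5, 12, 23), (Lee, 24, 5, 24, 5), (Lee, 24, 5, 25, 20), (Lee, 25, 20, 12, 23), (Lee, 25, 20, 24, 5), (Lee, 25, 20, 25, 20), (Uma, 31, 23, 31, 23)}
Selection sid ≠ sid2: {(Dee, 18, 19, 35, 12), (Dee, 18, 19, 35, 40), (Dee, 18, 19, 5, 31), (Dee, 18, 19, 8, 1), (Dee, 35, 12, 18, 19), (Dee, 35, 12, 5, 31), (Dee, 35, 12, 8, 1), (Dee, 35, 40, 18, 19), (Dee, 35, 40, 5, 31), (Dee, 35, 40, 8, 1), (Dee, 5, 31, 18, 19), (Dee, 5, 31, 35, 12), (Dee, 5, 31, 35, 40), (Dee, 5, 31, 8, 1), (Dee, 8, 1, 18, 19), (Dee, 8, 1, 35, 12), (Dee, 8, 1, 35, 40), (Dee, 8, 1, 5, 31), (Lee, 12, 23, 24, 5), (Lee, 12, 23, 25, 20), (Lee, 24, 5, 12, 23), (Lee, 24, 5, 25, 20), (Lee, 25, 20, 12, 23), (Lee, 25, 20, 24, 5)}
π[sname, room2]: project onto (sname, room2) (16 duplicate(s) eliminated) → {(Dee, 1), (Dee, 12), (Dee, 19), (Dee, 31), (Dee, 40), (Lee, 20), (Lee, 23), (Lee, 5)}

{(Dee, 1), (Dee, 12), (Dee, 19), (Dee, 31), (Dee, 40), (Lee, 20), (Lee, 23), (Lee, 5)}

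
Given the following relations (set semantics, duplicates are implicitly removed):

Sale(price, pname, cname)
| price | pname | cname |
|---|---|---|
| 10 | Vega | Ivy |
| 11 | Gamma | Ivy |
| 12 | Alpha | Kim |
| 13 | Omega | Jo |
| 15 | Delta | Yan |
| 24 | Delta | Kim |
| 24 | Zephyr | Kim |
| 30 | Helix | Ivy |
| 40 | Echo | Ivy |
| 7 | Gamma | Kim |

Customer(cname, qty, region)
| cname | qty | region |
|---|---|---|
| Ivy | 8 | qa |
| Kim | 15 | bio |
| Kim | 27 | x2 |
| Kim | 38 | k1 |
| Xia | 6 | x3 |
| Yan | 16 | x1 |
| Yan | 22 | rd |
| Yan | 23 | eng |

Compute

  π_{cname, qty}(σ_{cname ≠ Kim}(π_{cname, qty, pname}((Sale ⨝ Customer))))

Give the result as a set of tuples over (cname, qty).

{(Ivy, 8), (Yan, 16), (Yan, 22), (Yan, 23)}

Sale ⋈ Customer (natural join on cname): {(10, Vega, Ivy, 8, qa), (11, Gamma, Ivy, 8, qa), (12, Alpha, Kim, 15, bio), (12, Alpha, Kim, 27, x2), (12, Alpha, Kim, 38, k1), (15, Delta, Yan, 16, x1), (15, Delta, Yan, 22, rd), (15, Delta, Yan, 23, eng), (24, Delta, Kim, 15, bio), (24, Delta, Kim, 27, x2), (24, Delta, Kim, 38, k1), (24, Zephyr, Kim, 15, bio), (24, Zephyr, Kim, 27, x2), (24, Zephyr, Kim, 38, k1), (30, Helix, Ivy, 8, qa), (40, Echo, Ivy, 8, qa), (7, Gamma, Kim, 15, bio), (7, Gamma, Kim, 27, x2), (7, Gamma, Kim, 38, k1)}
Keep only column(s) cname, qty, pname: {(Ivy, 8, Echo), (Ivy, 8, Gamma), (Ivy, 8, Helix), (Ivy, 8, Vega), (Kim, 15, Alpha), (Kim, 15, Delta), (Kim, 15, Gamma), (Kim, 15, Zephyr), (Kim, 27, Alpha), (Kim, 27, Delta), (Kim, 27, Gamma), (Kim, 27, Zephyr), (Kim, 38, Alpha), (Kim, 38, Delta), (Kim, 38, Gamma), (Kim, 38, Zephyr), (Yan, 16, Delta), (Yan, 22, Delta), (Yan, 23, Delta)}
Selection cname ≠ Kim: {(Ivy, 8, Echo), (Ivy, 8, Gamma), (Ivy, 8, Helix), (Ivy, 8, Vega), (Yan, 16, Delta), (Yan, 22, Delta), (Yan, 23, Delta)}
Keep only column(s) cname, qty (3 duplicate(s) eliminated): {(Ivy, 8), (Yan, 16), (Yan, 22), (Yan, 23)}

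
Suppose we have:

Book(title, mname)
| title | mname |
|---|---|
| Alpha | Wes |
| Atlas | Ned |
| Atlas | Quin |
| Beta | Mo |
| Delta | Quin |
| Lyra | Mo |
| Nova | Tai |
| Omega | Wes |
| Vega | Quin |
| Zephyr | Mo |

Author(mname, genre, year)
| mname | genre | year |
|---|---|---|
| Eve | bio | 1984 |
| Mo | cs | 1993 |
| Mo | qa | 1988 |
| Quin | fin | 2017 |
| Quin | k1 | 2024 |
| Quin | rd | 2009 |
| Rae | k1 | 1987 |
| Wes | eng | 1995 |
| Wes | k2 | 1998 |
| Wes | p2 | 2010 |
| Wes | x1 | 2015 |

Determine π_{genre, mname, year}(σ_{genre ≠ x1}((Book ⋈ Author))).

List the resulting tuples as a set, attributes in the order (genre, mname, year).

{(cs, Mo, 1993), (eng, Wes, 1995), (fin, Quin, 2017), (k1, Quin, 2024), (k2, Wes, 1998), (p2, Wes, 2010), (qa, Mo, 1988), (rd, Quin, 2009)}

Joining Book and Author on mname yields {(Alpha, Wes, eng, 1995), (Alpha, Wes, k2, 1998), (Alpha, Wes, p2, 2010), (Alpha, Wes, x1, 2015), (Atlas, Quin, fin, 2017), (Atlas, Quin, k1, 2024), (Atlas, Quin, rd, 2009), (Beta, Mo, cs, 1993), (Beta, Mo, qa, 1988), (Delta, Quin, fin, 2017), (Delta, Quin, k1, 2024), (Delta, Quin, rd, 2009), (Lyra, Mo, cs, 1993), (Lyra, Mo, qa, 1988), (Omega, Wes, eng, 1995), (Omega, Wes, k2, 1998), (Omega, Wes, p2, 2010), (Omega, Wes, x1, 2015), (Vega, Quin, fin, 2017), (Vega, Quin, k1, 2024), (Vega, Quin, rd, 2009), (Zephyr, Mo, cs, 1993), (Zephyr, Mo, qa, 1988)}.
σ[genre ≠ x1]: keep tuples satisfying genre ≠ x1 → {(Alpha, Wes, eng, 1995), (Alpha, Wes, k2, 1998), (Alpha, Wes, p2, 2010), (Atlas, Quin, fin, 2017), (Atlas, Quin, k1, 2024), (Atlas, Quin, rd, 2009), (Beta, Mo, cs, 1993), (Beta, Mo, qa, 1988), (Delta, Quin, fin, 2017), (Delta, Quin, k1, 2024), (Delta, Quin, rd, 2009), (Lyra, Mo, cs, 1993), (Lyra, Mo, qa, 1988), (Omega, Wes, eng, 1995), (Omega, Wes, k2, 1998), (Omega, Wes, p2, 2010), (Vega, Quin, fin, 2017), (Vega, Quin, k1, 2024), (Vega, Quin, rd, 2009), (Zephyr, Mo, cs, 1993), (Zephyr, Mo, qa, 1988)}
π[genre, mname, year]: project onto (genre, mname, year) (13 duplicate(s) eliminated) → {(cs, Mo, 1993), (eng, Wes, 1995), (fin, Quin, 2017), (k1, Quin, 2024), (k2, Wes, 1998), (p2, Wes, 2010), (qa, Mo, 1988), (rd, Quin, 2009)}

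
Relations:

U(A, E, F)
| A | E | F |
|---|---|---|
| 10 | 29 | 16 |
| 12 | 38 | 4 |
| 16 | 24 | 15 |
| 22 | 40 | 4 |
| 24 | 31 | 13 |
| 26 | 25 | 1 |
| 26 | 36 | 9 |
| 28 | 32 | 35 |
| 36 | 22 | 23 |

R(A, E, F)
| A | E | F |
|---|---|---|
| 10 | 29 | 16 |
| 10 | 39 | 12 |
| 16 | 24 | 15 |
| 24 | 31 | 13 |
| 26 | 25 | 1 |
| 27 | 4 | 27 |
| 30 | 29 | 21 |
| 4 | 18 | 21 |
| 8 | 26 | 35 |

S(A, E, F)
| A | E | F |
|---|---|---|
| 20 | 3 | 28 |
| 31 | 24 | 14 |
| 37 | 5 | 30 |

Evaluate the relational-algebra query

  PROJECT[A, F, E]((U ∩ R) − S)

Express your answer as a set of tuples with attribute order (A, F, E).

{(10, 16, 29), (16, 15, 24), (24, 13, 31), (26, 1, 25)}

Set intersection of the two operands is {(10, 29, 16), (16, 24, 15), (24, 31, 13), (26, 25, 1)}.
Set difference of the two operands is {(10, 29, 16), (16, 24, 15), (24, 31, 13), (26, 25, 1)}.
Keep only column(s) A, F, E: {(10, 16, 29), (16, 15, 24), (24, 13, 31), (26, 1, 25)}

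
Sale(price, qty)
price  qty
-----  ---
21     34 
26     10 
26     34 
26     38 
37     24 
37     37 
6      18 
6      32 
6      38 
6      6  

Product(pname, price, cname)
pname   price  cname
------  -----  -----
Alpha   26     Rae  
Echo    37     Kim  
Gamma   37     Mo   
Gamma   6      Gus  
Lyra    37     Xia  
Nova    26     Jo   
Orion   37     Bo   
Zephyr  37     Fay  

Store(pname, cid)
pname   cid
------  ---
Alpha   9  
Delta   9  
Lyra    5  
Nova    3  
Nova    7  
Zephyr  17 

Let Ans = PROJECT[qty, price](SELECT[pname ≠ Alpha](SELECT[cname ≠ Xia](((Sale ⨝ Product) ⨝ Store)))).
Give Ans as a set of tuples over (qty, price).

Natural join on price: {(26, 10, Alpha, Rae), (26, 10, Nova, Jo), (26, 34, Alpha, Rae), (26, 34, Nova, Jo), (26, 38, Alpha, Rae), (26, 38, Nova, Jo), (37, 24, Echo, Kim), (37, 24, Gamma, Mo), (37, 24, Lyra, Xia), (37, 24, Orion, Bo), (37, 24, Zephyr, Fay), (37, 37, Echo, Kim), (37, 37, Gamma, Mo), (37, 37, Lyra, Xia), (37, 37, Orion, Bo), (37, 37, Zephyr, Fay), (6, 18, Gamma, Gus), (6, 32, Gamma, Gus), (6, 38, Gamma, Gus), (6, 6, Gamma, Gus)}
Natural join on pname: {(26, 10, Alpha, Rae, 9), (26, 10, Nova, Jo, 3), (26, 10, Nova, Jo, 7), (26, 34, Alpha, Rae, 9), (26, 34, Nova, Jo, 3), (26, 34, Nova, Jo, 7), (26, 38, Alpha, Rae, 9), (26, 38, Nova, Jo, 3), (26, 38, Nova, Jo, 7), (37, 24, Lyra, Xia, 5), (37, 24, Zephyr, Fay, 17), (37, 37, Lyra, Xia, 5), (37, 37, Zephyr, Fay, 17)}
Apply σ_{cname ≠ Xia}; surviving tuples: {(26, 10, Alpha, Rae, 9), (26, 10, Nova, Jo, 3), (26, 10, Nova, Jo, 7), (26, 34, Alpha, Rae, 9), (26, 34, Nova, Jo, 3), (26, 34, Nova, Jo, 7), (26, 38, Alpha, Rae, 9), (26, 38, Nova, Jo, 3), (26, 38, Nova, Jo, 7), (37, 24, Zephyr, Fay, 17), (37, 37, Zephyr, Fay, 17)}
Apply σ_{pname ≠ Alpha}; surviving tuples: {(26, 10, Nova, Jo, 3), (26, 10, Nova, Jo, 7), (26, 34, Nova, Jo, 3), (26, 34, Nova, Jo, 7), (26, 38, Nova, Jo, 3), (26, 38, Nova, Jo, 7), (37, 24, Zephyr, Fay, 17), (37, 37, Zephyr, Fay, 17)}
Keep only column(s) qty, price (3 duplicate(s) eliminated): {(10, 26), (24, 37), (34, 26), (37, 37), (38, 26)}

{(10, 26), (24, 37), (34, 26), (37, 37), (38, 26)}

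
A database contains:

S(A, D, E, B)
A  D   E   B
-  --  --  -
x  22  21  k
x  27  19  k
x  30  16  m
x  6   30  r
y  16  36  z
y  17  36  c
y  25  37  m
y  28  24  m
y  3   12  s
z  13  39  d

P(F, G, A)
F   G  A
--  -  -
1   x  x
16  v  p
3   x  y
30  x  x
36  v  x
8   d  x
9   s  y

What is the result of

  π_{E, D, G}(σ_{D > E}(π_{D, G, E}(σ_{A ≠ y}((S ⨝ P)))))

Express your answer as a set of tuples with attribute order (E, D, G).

{(16, 30, d), (16, 30, v), (16, 30, x), (19, 27, d), (19, 27, v), (19, 27, x), (21, 22, d), (21, 22, v), (21, 22, x)}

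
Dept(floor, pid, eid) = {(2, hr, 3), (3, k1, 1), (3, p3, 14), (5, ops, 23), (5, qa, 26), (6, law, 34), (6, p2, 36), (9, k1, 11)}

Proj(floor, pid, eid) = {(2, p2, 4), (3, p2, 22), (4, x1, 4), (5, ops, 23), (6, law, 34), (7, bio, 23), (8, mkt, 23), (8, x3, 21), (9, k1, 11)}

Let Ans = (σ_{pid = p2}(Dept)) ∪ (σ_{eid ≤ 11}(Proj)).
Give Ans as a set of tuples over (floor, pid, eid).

{(2, p2, 4), (4, x1, 4), (6, p2, 36), (9, k1, 11)}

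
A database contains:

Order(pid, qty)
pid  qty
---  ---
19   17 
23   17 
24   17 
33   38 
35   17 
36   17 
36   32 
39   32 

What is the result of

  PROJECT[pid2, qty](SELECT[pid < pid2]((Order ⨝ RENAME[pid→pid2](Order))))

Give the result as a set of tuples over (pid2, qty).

ρ[pid→pid2]: schema becomes (pid2, qty); tuples unchanged.
Order ⋈ RENAME[pid→pid2](Order) (natural join on qty): {(19, 17, 19), (19, 17, 23), (19, 17, 24), (19, 17, 35), (19, 17, 36), (23, 17, 19), (23, 17, 23), (23, 17, 24), (23, 17, 35), (23, 17, 36), (24, 17, 19), (24, 17, 23), (24, 17, 24), (24, 17, 35), (24, 17, 36), (33, 38, 33), (35, 17, 19), (35, 17, 23), (35, 17, 24), (35, 17, 35), (35, 17, 36), (36, 17, 19), (36, 17, 23), (36, 17, 24), (36, 17, 35), (36, 17, 36), (36, 32, 36), (36, 32, 39), (39, 32, 36), (39, 32, 39)}
Filtering on pid < pid2 leaves {(19, 17, 23), (19, 17, 24), (19, 17, 35), (19, 17, 36), (23, 17, 24), (23, 17, 35), (23, 17, 36), (24, 17, 35), (24, 17, 36), (35, 17, 36), (36, 32, 39)}.
Projecting to pid2, qty (6 duplicate(s) eliminated): {(23, 17), (24, 17), (35, 17), (36, 17), (39, 32)}

{(23, 17), (24, 17), (35, 17), (36, 17), (39, 32)}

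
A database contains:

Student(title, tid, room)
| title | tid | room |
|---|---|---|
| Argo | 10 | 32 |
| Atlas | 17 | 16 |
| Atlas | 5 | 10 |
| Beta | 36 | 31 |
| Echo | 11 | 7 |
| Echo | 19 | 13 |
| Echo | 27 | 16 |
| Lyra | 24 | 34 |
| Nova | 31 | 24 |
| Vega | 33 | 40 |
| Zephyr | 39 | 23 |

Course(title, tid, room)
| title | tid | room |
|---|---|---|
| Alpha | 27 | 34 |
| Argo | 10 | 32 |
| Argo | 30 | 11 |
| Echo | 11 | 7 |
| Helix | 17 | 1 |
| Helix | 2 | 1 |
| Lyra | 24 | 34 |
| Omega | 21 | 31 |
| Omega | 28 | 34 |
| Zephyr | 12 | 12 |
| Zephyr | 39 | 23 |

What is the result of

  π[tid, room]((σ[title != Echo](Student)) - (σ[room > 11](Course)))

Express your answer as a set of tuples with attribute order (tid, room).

Filtering on title != Echo leaves {(Argo, 10, 32), (Atlas, 17, 16), (Atlas, 5, 10), (Beta, 36, 31), (Lyra, 24, 34), (Nova, 31, 24), (Vega, 33, 40), (Zephyr, 39, 23)}.
Filtering on room > 11 leaves {(Alpha, 27, 34), (Argo, 10, 32), (Lyra, 24, 34), (Omega, 21, 31), (Omega, 28, 34), (Zephyr, 12, 12), (Zephyr, 39, 23)}.
Set difference of the two operands is {(Atlas, 17, 16), (Atlas, 5, 10), (Beta, 36, 31), (Nova, 31, 24), (Vega, 33, 40)}.
π[tid, room]: project onto (tid, room) → {(17, 16), (31, 24), (33, 40), (36, 31), (5, 10)}

{(17, 16), (31, 24), (33, 40), (36, 31), (5, 10)}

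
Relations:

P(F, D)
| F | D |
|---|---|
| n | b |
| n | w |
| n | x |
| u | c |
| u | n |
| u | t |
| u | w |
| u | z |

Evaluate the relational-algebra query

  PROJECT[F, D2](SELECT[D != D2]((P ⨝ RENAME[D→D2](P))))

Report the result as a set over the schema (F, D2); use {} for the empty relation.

ρ[D→D2]: schema becomes (F, D2); tuples unchanged.
Natural join on F: {(n, b, b), (n, b, w), (n, b, x), (n, w, b), (n, w, w), (n, w, x), (n, x, b), (n, x, w), (n, x, x), (u, c, c), (u, c, n), (u, c, t), (u, c, w), (u, c, z), (u, n, c), (u, n, n), (u, n, t), (u, n, w), (u, n, z), (u, t, c), (u, t, n), (u, t, t), (u, t, w), (u, t, z), (u, w, c), (u, w, n), (u, w, t), (u, w, w), (u, w, z), (u, z, c), (u, z, n), (u, z, t), (u, z, w), (u, z, z)}
σ[D != D2]: keep tuples satisfying D != D2 → {(n, b, w), (n, b, x), (n, w, b), (n, w, x), (n, x, b), (n, x, w), (u, c, n), (u, c, t), (u, c, w), (u, c, z), (u, n, c), (u, n, t), (u, n, w), (u, n, z), (u, t, c), (u, t, n), (u, t, w), (u, t, z), (u, w, c), (u, w, n), (u, w, t), (u, w, z), (u, z, c), (u, z, n), (u, z, t), (u, z, w)}
Projecting to F, D2 (18 duplicate(s) eliminated): {(n, b), (n, w), (n, x), (u, c), (u, n), (u, t), (u, w), (u, z)}

{(n, b), (n, w), (n, x), (u, c), (u, n), (u, t), (u, w), (u, z)}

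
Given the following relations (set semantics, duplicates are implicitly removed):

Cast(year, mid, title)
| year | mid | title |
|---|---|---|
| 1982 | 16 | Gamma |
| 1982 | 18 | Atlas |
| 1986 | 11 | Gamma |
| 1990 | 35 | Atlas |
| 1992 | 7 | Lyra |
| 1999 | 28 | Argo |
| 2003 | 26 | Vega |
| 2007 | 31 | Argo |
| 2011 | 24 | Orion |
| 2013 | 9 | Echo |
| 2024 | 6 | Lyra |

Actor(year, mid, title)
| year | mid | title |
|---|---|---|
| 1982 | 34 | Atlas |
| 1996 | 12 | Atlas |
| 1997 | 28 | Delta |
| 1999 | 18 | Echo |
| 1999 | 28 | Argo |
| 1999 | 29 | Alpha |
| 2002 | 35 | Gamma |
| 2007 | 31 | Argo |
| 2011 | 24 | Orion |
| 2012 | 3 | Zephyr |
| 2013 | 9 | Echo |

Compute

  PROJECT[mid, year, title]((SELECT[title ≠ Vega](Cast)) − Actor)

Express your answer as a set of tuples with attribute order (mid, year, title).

{(11, 1986, Gamma), (16, 1982, Gamma), (18, 1982, Atlas), (35, 1990, Atlas), (6, 2024, Lyra), (7, 1992, Lyra)}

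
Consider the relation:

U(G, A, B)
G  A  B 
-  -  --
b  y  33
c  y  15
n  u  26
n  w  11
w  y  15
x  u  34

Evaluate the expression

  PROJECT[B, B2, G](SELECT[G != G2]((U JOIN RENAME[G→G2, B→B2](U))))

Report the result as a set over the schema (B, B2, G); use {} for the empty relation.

{(15, 15, c), (15, 15, w), (15, 33, c), (15, 33, w), (26, 34, n), (33, 15, b), (34, 26, x)}

ρ[G→G2, B→B2]: schema becomes (G2, A, B2); tuples unchanged.
Natural join on A: {(b, y, 33, b, 33), (b, y, 33, c, 15), (b, y, 33, w, 15), (c, y, 15, b, 33), (c, y, 15, c, 15), (c, y, 15, w, 15), (n, u, 26, n, 26), (n, u, 26, x, 34), (n, w, 11, n, 11), (w, y, 15, b, 33), (w, y, 15, c, 15), (w, y, 15, w, 15), (x, u, 34, n, 26), (x, u, 34, x, 34)}
Apply σ_{G != G2}; surviving tuples: {(b, y, 33, c, 15), (b, y, 33, w, 15), (c, y, 15, b, 33), (c, y, 15, w, 15), (n, u, 26, x, 34), (w, y, 15, b, 33), (w, y, 15, c, 15), (x, u, 34, n, 26)}
π[B, B2, G]: project onto (B, B2, G) (1 duplicate(s) eliminated) → {(15, 15, c), (15, 15, w), (15, 33, c), (15, 33, w), (26, 34, n), (33, 15, b), (34, 26, x)}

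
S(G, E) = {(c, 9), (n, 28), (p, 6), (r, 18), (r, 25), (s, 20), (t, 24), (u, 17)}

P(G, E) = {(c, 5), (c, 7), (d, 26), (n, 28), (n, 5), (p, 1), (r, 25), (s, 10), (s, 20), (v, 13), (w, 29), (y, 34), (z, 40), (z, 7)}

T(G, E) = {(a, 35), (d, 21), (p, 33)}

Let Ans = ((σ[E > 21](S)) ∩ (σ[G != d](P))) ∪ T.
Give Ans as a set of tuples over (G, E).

{(a, 35), (d, 21), (n, 28), (p, 33), (r, 25)}

Selection E > 21: {(n, 28), (r, 25), (t, 24)}
Selection G != d: {(c, 5), (c, 7), (n, 28), (n, 5), (p, 1), (r, 25), (s, 10), (s, 20), (v, 13), (w, 29), (y, 34), (z, 40), (z, 7)}
Intersection: {(n, 28), (r, 25), (t, 24)} with {(c, 5), (c, 7), (n, 28), (n, 5), (p, 1), (r, 25), (s, 10), (s, 20), (v, 13), (w, 29), (y, 34), (z, 40), (z, 7)} → {(n, 28), (r, 25)}
Union: {(n, 28), (r, 25)} with {(a, 35), (d, 21), (p, 33)} → {(a, 35), (d, 21), (n, 28), (p, 33), (r, 25)}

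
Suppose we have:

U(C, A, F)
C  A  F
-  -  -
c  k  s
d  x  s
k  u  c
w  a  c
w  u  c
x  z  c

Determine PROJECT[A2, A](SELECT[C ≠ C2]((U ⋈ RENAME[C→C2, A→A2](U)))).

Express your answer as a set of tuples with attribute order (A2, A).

ρ[C→C2, A→A2]: schema becomes (C2, A2, F); tuples unchanged.
U ⋈ RENAME[C→C2, A→A2](U) (natural join on F): {(c, k, s, c, k), (c, k, s, d, x), (d, x, s, c, k), (d, x, s, d, x), (k, u, c, k, u), (k, u, c, w, a), (k, u, c, w, u), (k, u, c, x, z), (w, a, c, k, u), (w, a, c, w, a), (w, a, c, w, u), (w, a, c, x, z), (w, u, c, k, u), (w, u, c, w, a), (w, u, c, w, u), (w, u, c, x, z), (x, z, c, k, u), (x, z, c, w, a), (x, z, c, w, u), (x, z, c, x, z)}
Filtering on C ≠ C2 leaves {(c, k, s, d, x), (d, x, s, c, k), (k, u, c, w, a), (k, u, c, w, u), (k, u, c, x, z), (w, a, c, k, u), (w, a, c, x, z), (w, u, c, k, u), (w, u, c, x, z), (x, z, c, k, u), (x, z, c, w, a), (x, z, c, w, u)}.
Keep only column(s) A2, A (3 duplicate(s) eliminated): {(a, u), (a, z), (k, x), (u, a), (u, u), (u, z), (x, k), (z, a), (z, u)}

{(a, u), (a, z), (k, x), (u, a), (u, u), (u, z), (x, k), (z, a), (z, u)}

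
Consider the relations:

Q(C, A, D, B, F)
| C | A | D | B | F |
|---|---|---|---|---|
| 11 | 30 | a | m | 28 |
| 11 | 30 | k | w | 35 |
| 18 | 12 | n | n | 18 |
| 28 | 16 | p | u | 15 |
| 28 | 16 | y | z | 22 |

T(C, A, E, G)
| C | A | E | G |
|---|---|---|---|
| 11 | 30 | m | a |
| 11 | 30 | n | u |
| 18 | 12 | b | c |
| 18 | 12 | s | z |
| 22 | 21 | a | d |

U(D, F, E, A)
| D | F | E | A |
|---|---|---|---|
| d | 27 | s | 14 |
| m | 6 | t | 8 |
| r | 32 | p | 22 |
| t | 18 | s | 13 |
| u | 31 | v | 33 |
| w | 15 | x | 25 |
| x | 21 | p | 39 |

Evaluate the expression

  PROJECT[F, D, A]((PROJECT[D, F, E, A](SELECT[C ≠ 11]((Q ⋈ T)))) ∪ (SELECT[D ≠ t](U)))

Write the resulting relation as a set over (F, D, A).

{(15, w, 25), (18, n, 12), (21, x, 39), (27, d, 14), (31, u, 33), (32, r, 22), (6, m, 8)}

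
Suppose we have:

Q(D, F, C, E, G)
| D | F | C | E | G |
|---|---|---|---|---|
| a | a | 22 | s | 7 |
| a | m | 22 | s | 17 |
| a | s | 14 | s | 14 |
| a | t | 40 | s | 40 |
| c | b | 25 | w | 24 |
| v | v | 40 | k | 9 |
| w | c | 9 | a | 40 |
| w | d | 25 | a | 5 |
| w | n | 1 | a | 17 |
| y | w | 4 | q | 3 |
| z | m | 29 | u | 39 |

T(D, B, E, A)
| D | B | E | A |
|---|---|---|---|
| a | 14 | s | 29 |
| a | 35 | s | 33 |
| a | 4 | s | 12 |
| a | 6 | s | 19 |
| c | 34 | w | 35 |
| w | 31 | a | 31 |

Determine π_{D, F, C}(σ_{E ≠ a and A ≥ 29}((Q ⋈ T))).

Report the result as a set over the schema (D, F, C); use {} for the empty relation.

{(a, a, 22), (a, m, 22), (a, s, 14), (a, t, 40), (c, b, 25)}

Joining Q and T on D, E yields {(a, a, 22, s, 7, 14, 29), (a, a, 22, s, 7, 35, 33), (a, a, 22, s, 7, 4, 12), (a, a, 22, s, 7, 6, 19), (a, m, 22, s, 17, 14, 29), (a, m, 22, s, 17, 35, 33), (a, m, 22, s, 17, 4, 12), (a, m, 22, s, 17, 6, 19), (a, s, 14, s, 14, 14, 29), (a, s, 14, s, 14, 35, 33), (a, s, 14, s, 14, 4, 12), (a, s, 14, s, 14, 6, 19), (a, t, 40, s, 40, 14, 29), (a, t, 40, s, 40, 35, 33), (a, t, 40, s, 40, 4, 12), (a, t, 40, s, 40, 6, 19), (c, b, 25, w, 24, 34, 35), (w, c, 9, a, 40, 31, 31), (w, d, 25, a, 5, 31, 31), (w, n, 1, a, 17, 31, 31)}.
σ[E ≠ a and A ≥ 29]: keep tuples satisfying E ≠ a and A ≥ 29 → {(a, a, 22, s, 7, 14, 29), (a, a, 22, s, 7, 35, 33), (a, m, 22, s, 17, 14, 29), (a, m, 22, s, 17, 35, 33), (a, s, 14, s, 14, 14, 29), (a, s, 14, s, 14, 35, 33), (a, t, 40, s, 40, 14, 29), (a, t, 40, s, 40, 35, 33), (c, b, 25, w, 24, 34, 35)}
Keep only column(s) D, F, C (4 duplicate(s) eliminated): {(a, a, 22), (a, m, 22), (a, s, 14), (a, t, 40), (c, b, 25)}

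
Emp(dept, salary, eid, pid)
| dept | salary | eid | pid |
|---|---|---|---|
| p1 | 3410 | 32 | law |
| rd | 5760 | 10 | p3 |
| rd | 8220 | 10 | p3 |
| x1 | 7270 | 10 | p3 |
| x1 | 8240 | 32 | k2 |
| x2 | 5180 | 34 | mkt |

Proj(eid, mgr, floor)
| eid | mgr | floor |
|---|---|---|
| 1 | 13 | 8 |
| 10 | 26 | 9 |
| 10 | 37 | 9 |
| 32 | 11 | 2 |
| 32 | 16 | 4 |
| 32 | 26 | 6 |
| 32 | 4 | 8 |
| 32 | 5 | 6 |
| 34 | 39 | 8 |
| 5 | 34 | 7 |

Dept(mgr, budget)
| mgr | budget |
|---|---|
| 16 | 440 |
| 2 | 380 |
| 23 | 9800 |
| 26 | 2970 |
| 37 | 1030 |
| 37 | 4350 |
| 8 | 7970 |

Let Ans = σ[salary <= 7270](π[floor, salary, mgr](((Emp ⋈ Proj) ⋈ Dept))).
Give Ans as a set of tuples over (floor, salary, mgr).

{(4, 3410, 16), (6, 3410, 26), (9, 5760, 26), (9, 5760, 37), (9, 7270, 26), (9, 7270, 37)}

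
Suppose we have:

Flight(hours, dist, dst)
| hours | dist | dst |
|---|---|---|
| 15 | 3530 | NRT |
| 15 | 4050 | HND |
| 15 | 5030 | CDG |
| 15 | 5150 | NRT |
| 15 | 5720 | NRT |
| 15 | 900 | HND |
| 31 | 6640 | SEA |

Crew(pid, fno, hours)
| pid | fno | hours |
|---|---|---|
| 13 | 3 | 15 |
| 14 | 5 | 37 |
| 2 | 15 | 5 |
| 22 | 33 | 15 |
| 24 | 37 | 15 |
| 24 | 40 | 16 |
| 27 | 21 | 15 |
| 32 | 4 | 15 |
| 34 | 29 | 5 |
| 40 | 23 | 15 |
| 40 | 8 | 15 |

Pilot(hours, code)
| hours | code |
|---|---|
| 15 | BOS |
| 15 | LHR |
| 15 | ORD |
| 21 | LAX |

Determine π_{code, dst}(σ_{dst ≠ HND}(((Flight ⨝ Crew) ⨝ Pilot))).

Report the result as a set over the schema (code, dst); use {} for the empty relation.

{(BOS, CDG), (BOS, NRT), (LHR, CDG), (LHR, NRT), (ORD, CDG), (ORD, NRT)}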